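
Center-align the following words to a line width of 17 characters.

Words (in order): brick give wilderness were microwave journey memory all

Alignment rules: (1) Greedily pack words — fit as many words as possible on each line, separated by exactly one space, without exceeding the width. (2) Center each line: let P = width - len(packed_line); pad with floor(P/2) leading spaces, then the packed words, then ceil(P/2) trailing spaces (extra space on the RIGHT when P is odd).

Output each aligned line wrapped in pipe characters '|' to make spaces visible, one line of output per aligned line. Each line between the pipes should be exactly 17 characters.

Line 1: ['brick', 'give'] (min_width=10, slack=7)
Line 2: ['wilderness', 'were'] (min_width=15, slack=2)
Line 3: ['microwave', 'journey'] (min_width=17, slack=0)
Line 4: ['memory', 'all'] (min_width=10, slack=7)

Answer: |   brick give    |
| wilderness were |
|microwave journey|
|   memory all    |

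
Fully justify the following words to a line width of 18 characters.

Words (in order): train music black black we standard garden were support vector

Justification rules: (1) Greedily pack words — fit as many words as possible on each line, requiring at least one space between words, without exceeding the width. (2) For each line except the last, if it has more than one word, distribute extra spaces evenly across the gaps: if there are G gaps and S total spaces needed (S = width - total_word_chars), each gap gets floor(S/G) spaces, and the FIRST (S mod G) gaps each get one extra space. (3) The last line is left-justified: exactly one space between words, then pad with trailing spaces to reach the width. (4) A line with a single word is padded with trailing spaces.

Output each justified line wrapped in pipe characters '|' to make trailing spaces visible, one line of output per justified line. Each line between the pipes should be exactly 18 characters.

Answer: |train  music black|
|black  we standard|
|garden        were|
|support vector    |

Derivation:
Line 1: ['train', 'music', 'black'] (min_width=17, slack=1)
Line 2: ['black', 'we', 'standard'] (min_width=17, slack=1)
Line 3: ['garden', 'were'] (min_width=11, slack=7)
Line 4: ['support', 'vector'] (min_width=14, slack=4)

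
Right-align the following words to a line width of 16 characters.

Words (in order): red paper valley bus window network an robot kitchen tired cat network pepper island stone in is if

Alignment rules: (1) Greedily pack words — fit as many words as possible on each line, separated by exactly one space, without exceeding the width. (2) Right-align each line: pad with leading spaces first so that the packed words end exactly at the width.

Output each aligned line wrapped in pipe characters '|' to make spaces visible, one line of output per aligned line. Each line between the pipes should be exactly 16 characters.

Answer: |red paper valley|
|      bus window|
|network an robot|
|   kitchen tired|
|     cat network|
|   pepper island|
|  stone in is if|

Derivation:
Line 1: ['red', 'paper', 'valley'] (min_width=16, slack=0)
Line 2: ['bus', 'window'] (min_width=10, slack=6)
Line 3: ['network', 'an', 'robot'] (min_width=16, slack=0)
Line 4: ['kitchen', 'tired'] (min_width=13, slack=3)
Line 5: ['cat', 'network'] (min_width=11, slack=5)
Line 6: ['pepper', 'island'] (min_width=13, slack=3)
Line 7: ['stone', 'in', 'is', 'if'] (min_width=14, slack=2)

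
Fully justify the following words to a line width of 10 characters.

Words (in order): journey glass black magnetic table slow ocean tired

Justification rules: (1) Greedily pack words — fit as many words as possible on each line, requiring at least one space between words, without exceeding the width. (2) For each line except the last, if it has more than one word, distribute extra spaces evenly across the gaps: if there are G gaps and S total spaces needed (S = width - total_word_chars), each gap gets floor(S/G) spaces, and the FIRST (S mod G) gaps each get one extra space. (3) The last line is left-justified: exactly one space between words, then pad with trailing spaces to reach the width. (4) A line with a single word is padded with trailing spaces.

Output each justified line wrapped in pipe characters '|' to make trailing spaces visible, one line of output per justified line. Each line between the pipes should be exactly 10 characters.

Answer: |journey   |
|glass     |
|black     |
|magnetic  |
|table slow|
|ocean     |
|tired     |

Derivation:
Line 1: ['journey'] (min_width=7, slack=3)
Line 2: ['glass'] (min_width=5, slack=5)
Line 3: ['black'] (min_width=5, slack=5)
Line 4: ['magnetic'] (min_width=8, slack=2)
Line 5: ['table', 'slow'] (min_width=10, slack=0)
Line 6: ['ocean'] (min_width=5, slack=5)
Line 7: ['tired'] (min_width=5, slack=5)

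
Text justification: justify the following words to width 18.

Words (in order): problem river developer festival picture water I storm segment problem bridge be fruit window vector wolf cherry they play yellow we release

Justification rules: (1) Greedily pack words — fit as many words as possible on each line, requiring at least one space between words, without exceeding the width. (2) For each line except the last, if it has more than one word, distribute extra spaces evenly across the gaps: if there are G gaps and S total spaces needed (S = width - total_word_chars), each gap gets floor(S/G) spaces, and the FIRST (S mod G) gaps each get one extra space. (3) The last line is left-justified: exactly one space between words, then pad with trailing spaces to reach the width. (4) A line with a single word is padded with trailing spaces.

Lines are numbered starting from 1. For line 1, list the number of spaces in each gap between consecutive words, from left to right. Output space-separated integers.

Line 1: ['problem', 'river'] (min_width=13, slack=5)
Line 2: ['developer', 'festival'] (min_width=18, slack=0)
Line 3: ['picture', 'water', 'I'] (min_width=15, slack=3)
Line 4: ['storm', 'segment'] (min_width=13, slack=5)
Line 5: ['problem', 'bridge', 'be'] (min_width=17, slack=1)
Line 6: ['fruit', 'window'] (min_width=12, slack=6)
Line 7: ['vector', 'wolf', 'cherry'] (min_width=18, slack=0)
Line 8: ['they', 'play', 'yellow'] (min_width=16, slack=2)
Line 9: ['we', 'release'] (min_width=10, slack=8)

Answer: 6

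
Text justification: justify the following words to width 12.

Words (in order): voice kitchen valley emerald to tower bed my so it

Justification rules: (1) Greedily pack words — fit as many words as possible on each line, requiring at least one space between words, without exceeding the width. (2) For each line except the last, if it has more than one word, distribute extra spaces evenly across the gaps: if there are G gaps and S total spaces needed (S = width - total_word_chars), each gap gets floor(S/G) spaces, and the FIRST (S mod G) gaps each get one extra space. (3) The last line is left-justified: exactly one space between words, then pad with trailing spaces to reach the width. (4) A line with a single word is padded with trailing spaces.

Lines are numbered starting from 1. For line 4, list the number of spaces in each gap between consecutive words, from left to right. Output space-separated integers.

Answer: 3

Derivation:
Line 1: ['voice'] (min_width=5, slack=7)
Line 2: ['kitchen'] (min_width=7, slack=5)
Line 3: ['valley'] (min_width=6, slack=6)
Line 4: ['emerald', 'to'] (min_width=10, slack=2)
Line 5: ['tower', 'bed', 'my'] (min_width=12, slack=0)
Line 6: ['so', 'it'] (min_width=5, slack=7)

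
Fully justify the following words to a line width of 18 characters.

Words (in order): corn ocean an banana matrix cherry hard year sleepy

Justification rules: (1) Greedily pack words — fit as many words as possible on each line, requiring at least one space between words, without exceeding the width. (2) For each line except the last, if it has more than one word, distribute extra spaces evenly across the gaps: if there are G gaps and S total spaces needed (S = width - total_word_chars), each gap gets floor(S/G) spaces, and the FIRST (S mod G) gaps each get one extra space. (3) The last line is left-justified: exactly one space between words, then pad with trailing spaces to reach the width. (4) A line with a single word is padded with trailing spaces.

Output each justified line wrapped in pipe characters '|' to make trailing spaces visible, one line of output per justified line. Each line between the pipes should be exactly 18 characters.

Answer: |corn    ocean   an|
|banana      matrix|
|cherry  hard  year|
|sleepy            |

Derivation:
Line 1: ['corn', 'ocean', 'an'] (min_width=13, slack=5)
Line 2: ['banana', 'matrix'] (min_width=13, slack=5)
Line 3: ['cherry', 'hard', 'year'] (min_width=16, slack=2)
Line 4: ['sleepy'] (min_width=6, slack=12)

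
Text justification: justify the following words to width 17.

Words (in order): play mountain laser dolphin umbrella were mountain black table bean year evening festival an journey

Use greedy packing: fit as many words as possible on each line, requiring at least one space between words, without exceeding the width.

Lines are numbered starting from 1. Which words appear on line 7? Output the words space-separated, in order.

Line 1: ['play', 'mountain'] (min_width=13, slack=4)
Line 2: ['laser', 'dolphin'] (min_width=13, slack=4)
Line 3: ['umbrella', 'were'] (min_width=13, slack=4)
Line 4: ['mountain', 'black'] (min_width=14, slack=3)
Line 5: ['table', 'bean', 'year'] (min_width=15, slack=2)
Line 6: ['evening', 'festival'] (min_width=16, slack=1)
Line 7: ['an', 'journey'] (min_width=10, slack=7)

Answer: an journey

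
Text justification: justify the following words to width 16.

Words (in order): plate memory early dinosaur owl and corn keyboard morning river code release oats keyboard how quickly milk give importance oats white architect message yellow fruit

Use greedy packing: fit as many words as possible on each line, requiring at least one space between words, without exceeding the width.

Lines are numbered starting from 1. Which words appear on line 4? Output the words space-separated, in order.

Answer: keyboard morning

Derivation:
Line 1: ['plate', 'memory'] (min_width=12, slack=4)
Line 2: ['early', 'dinosaur'] (min_width=14, slack=2)
Line 3: ['owl', 'and', 'corn'] (min_width=12, slack=4)
Line 4: ['keyboard', 'morning'] (min_width=16, slack=0)
Line 5: ['river', 'code'] (min_width=10, slack=6)
Line 6: ['release', 'oats'] (min_width=12, slack=4)
Line 7: ['keyboard', 'how'] (min_width=12, slack=4)
Line 8: ['quickly', 'milk'] (min_width=12, slack=4)
Line 9: ['give', 'importance'] (min_width=15, slack=1)
Line 10: ['oats', 'white'] (min_width=10, slack=6)
Line 11: ['architect'] (min_width=9, slack=7)
Line 12: ['message', 'yellow'] (min_width=14, slack=2)
Line 13: ['fruit'] (min_width=5, slack=11)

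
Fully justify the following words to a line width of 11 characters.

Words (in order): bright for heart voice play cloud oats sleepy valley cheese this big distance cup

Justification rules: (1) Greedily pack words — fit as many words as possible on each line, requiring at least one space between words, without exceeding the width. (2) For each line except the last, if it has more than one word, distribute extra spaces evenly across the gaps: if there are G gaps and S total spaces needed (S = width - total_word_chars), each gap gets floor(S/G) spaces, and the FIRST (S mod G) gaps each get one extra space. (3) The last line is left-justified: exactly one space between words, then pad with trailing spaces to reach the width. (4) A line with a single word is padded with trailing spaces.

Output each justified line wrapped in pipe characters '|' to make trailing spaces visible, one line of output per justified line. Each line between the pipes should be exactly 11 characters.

Answer: |bright  for|
|heart voice|
|play  cloud|
|oats sleepy|
|valley     |
|cheese this|
|big        |
|distance   |
|cup        |

Derivation:
Line 1: ['bright', 'for'] (min_width=10, slack=1)
Line 2: ['heart', 'voice'] (min_width=11, slack=0)
Line 3: ['play', 'cloud'] (min_width=10, slack=1)
Line 4: ['oats', 'sleepy'] (min_width=11, slack=0)
Line 5: ['valley'] (min_width=6, slack=5)
Line 6: ['cheese', 'this'] (min_width=11, slack=0)
Line 7: ['big'] (min_width=3, slack=8)
Line 8: ['distance'] (min_width=8, slack=3)
Line 9: ['cup'] (min_width=3, slack=8)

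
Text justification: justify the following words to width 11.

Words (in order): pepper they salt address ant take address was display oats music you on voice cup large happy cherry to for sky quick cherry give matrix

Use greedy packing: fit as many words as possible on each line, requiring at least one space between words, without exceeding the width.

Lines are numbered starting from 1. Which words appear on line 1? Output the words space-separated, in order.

Answer: pepper they

Derivation:
Line 1: ['pepper', 'they'] (min_width=11, slack=0)
Line 2: ['salt'] (min_width=4, slack=7)
Line 3: ['address', 'ant'] (min_width=11, slack=0)
Line 4: ['take'] (min_width=4, slack=7)
Line 5: ['address', 'was'] (min_width=11, slack=0)
Line 6: ['display'] (min_width=7, slack=4)
Line 7: ['oats', 'music'] (min_width=10, slack=1)
Line 8: ['you', 'on'] (min_width=6, slack=5)
Line 9: ['voice', 'cup'] (min_width=9, slack=2)
Line 10: ['large', 'happy'] (min_width=11, slack=0)
Line 11: ['cherry', 'to'] (min_width=9, slack=2)
Line 12: ['for', 'sky'] (min_width=7, slack=4)
Line 13: ['quick'] (min_width=5, slack=6)
Line 14: ['cherry', 'give'] (min_width=11, slack=0)
Line 15: ['matrix'] (min_width=6, slack=5)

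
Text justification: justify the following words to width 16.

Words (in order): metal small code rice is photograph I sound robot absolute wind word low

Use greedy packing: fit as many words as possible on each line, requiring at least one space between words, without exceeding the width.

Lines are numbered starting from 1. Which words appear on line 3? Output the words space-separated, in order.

Line 1: ['metal', 'small', 'code'] (min_width=16, slack=0)
Line 2: ['rice', 'is'] (min_width=7, slack=9)
Line 3: ['photograph', 'I'] (min_width=12, slack=4)
Line 4: ['sound', 'robot'] (min_width=11, slack=5)
Line 5: ['absolute', 'wind'] (min_width=13, slack=3)
Line 6: ['word', 'low'] (min_width=8, slack=8)

Answer: photograph I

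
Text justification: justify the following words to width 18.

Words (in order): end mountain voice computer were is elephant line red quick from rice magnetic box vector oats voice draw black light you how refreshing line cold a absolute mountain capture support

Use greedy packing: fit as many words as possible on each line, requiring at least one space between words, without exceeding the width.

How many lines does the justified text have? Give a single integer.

Answer: 11

Derivation:
Line 1: ['end', 'mountain', 'voice'] (min_width=18, slack=0)
Line 2: ['computer', 'were', 'is'] (min_width=16, slack=2)
Line 3: ['elephant', 'line', 'red'] (min_width=17, slack=1)
Line 4: ['quick', 'from', 'rice'] (min_width=15, slack=3)
Line 5: ['magnetic', 'box'] (min_width=12, slack=6)
Line 6: ['vector', 'oats', 'voice'] (min_width=17, slack=1)
Line 7: ['draw', 'black', 'light'] (min_width=16, slack=2)
Line 8: ['you', 'how', 'refreshing'] (min_width=18, slack=0)
Line 9: ['line', 'cold', 'a'] (min_width=11, slack=7)
Line 10: ['absolute', 'mountain'] (min_width=17, slack=1)
Line 11: ['capture', 'support'] (min_width=15, slack=3)
Total lines: 11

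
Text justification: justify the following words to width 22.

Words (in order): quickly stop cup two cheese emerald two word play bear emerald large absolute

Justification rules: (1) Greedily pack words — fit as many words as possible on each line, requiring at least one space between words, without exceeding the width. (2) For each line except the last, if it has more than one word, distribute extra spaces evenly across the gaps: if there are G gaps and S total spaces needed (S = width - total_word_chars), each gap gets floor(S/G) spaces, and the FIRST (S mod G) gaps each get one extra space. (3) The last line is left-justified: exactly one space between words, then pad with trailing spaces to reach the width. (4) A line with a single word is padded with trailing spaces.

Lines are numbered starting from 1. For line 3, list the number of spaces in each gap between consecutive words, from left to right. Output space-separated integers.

Line 1: ['quickly', 'stop', 'cup', 'two'] (min_width=20, slack=2)
Line 2: ['cheese', 'emerald', 'two'] (min_width=18, slack=4)
Line 3: ['word', 'play', 'bear', 'emerald'] (min_width=22, slack=0)
Line 4: ['large', 'absolute'] (min_width=14, slack=8)

Answer: 1 1 1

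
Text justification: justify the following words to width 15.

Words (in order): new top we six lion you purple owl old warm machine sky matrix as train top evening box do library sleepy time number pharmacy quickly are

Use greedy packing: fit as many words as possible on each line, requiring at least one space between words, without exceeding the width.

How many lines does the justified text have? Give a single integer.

Answer: 10

Derivation:
Line 1: ['new', 'top', 'we', 'six'] (min_width=14, slack=1)
Line 2: ['lion', 'you', 'purple'] (min_width=15, slack=0)
Line 3: ['owl', 'old', 'warm'] (min_width=12, slack=3)
Line 4: ['machine', 'sky'] (min_width=11, slack=4)
Line 5: ['matrix', 'as', 'train'] (min_width=15, slack=0)
Line 6: ['top', 'evening', 'box'] (min_width=15, slack=0)
Line 7: ['do', 'library'] (min_width=10, slack=5)
Line 8: ['sleepy', 'time'] (min_width=11, slack=4)
Line 9: ['number', 'pharmacy'] (min_width=15, slack=0)
Line 10: ['quickly', 'are'] (min_width=11, slack=4)
Total lines: 10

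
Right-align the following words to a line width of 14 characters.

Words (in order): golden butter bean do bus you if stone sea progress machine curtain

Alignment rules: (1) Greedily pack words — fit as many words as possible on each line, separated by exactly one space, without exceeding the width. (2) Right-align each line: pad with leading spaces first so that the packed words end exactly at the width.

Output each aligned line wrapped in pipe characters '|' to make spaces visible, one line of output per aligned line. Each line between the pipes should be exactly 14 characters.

Answer: | golden butter|
|   bean do bus|
|  you if stone|
|  sea progress|
|       machine|
|       curtain|

Derivation:
Line 1: ['golden', 'butter'] (min_width=13, slack=1)
Line 2: ['bean', 'do', 'bus'] (min_width=11, slack=3)
Line 3: ['you', 'if', 'stone'] (min_width=12, slack=2)
Line 4: ['sea', 'progress'] (min_width=12, slack=2)
Line 5: ['machine'] (min_width=7, slack=7)
Line 6: ['curtain'] (min_width=7, slack=7)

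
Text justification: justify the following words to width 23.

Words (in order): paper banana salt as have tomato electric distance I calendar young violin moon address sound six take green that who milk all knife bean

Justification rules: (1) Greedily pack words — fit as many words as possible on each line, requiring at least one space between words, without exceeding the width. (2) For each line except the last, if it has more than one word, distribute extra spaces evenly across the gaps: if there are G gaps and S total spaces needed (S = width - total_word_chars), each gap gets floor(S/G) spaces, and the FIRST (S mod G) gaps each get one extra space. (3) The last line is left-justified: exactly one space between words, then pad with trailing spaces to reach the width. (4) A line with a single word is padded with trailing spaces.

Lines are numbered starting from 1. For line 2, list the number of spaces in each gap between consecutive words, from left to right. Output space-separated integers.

Line 1: ['paper', 'banana', 'salt', 'as'] (min_width=20, slack=3)
Line 2: ['have', 'tomato', 'electric'] (min_width=20, slack=3)
Line 3: ['distance', 'I', 'calendar'] (min_width=19, slack=4)
Line 4: ['young', 'violin', 'moon'] (min_width=17, slack=6)
Line 5: ['address', 'sound', 'six', 'take'] (min_width=22, slack=1)
Line 6: ['green', 'that', 'who', 'milk', 'all'] (min_width=23, slack=0)
Line 7: ['knife', 'bean'] (min_width=10, slack=13)

Answer: 3 2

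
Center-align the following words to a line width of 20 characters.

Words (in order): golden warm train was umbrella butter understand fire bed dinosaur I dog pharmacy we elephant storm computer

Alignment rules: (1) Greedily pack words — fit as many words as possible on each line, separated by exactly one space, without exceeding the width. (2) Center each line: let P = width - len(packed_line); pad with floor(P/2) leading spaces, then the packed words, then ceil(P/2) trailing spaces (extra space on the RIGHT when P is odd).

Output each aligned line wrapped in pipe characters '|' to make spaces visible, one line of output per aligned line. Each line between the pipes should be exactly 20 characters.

Answer: | golden warm train  |
|was umbrella butter |
|understand fire bed |
|   dinosaur I dog   |
|pharmacy we elephant|
|   storm computer   |

Derivation:
Line 1: ['golden', 'warm', 'train'] (min_width=17, slack=3)
Line 2: ['was', 'umbrella', 'butter'] (min_width=19, slack=1)
Line 3: ['understand', 'fire', 'bed'] (min_width=19, slack=1)
Line 4: ['dinosaur', 'I', 'dog'] (min_width=14, slack=6)
Line 5: ['pharmacy', 'we', 'elephant'] (min_width=20, slack=0)
Line 6: ['storm', 'computer'] (min_width=14, slack=6)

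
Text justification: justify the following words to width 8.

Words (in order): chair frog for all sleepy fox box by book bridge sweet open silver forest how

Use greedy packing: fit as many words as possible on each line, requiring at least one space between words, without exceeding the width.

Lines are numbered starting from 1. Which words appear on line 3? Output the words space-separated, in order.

Line 1: ['chair'] (min_width=5, slack=3)
Line 2: ['frog', 'for'] (min_width=8, slack=0)
Line 3: ['all'] (min_width=3, slack=5)
Line 4: ['sleepy'] (min_width=6, slack=2)
Line 5: ['fox', 'box'] (min_width=7, slack=1)
Line 6: ['by', 'book'] (min_width=7, slack=1)
Line 7: ['bridge'] (min_width=6, slack=2)
Line 8: ['sweet'] (min_width=5, slack=3)
Line 9: ['open'] (min_width=4, slack=4)
Line 10: ['silver'] (min_width=6, slack=2)
Line 11: ['forest'] (min_width=6, slack=2)
Line 12: ['how'] (min_width=3, slack=5)

Answer: all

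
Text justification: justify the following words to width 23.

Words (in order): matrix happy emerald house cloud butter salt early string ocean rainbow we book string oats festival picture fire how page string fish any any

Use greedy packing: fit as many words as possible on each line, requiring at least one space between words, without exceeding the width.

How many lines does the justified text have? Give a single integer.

Answer: 7

Derivation:
Line 1: ['matrix', 'happy', 'emerald'] (min_width=20, slack=3)
Line 2: ['house', 'cloud', 'butter', 'salt'] (min_width=23, slack=0)
Line 3: ['early', 'string', 'ocean'] (min_width=18, slack=5)
Line 4: ['rainbow', 'we', 'book', 'string'] (min_width=22, slack=1)
Line 5: ['oats', 'festival', 'picture'] (min_width=21, slack=2)
Line 6: ['fire', 'how', 'page', 'string'] (min_width=20, slack=3)
Line 7: ['fish', 'any', 'any'] (min_width=12, slack=11)
Total lines: 7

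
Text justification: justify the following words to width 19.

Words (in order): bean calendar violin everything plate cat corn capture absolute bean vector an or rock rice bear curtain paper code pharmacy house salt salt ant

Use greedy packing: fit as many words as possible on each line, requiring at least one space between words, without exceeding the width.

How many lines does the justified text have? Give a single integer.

Line 1: ['bean', 'calendar'] (min_width=13, slack=6)
Line 2: ['violin', 'everything'] (min_width=17, slack=2)
Line 3: ['plate', 'cat', 'corn'] (min_width=14, slack=5)
Line 4: ['capture', 'absolute'] (min_width=16, slack=3)
Line 5: ['bean', 'vector', 'an', 'or'] (min_width=17, slack=2)
Line 6: ['rock', 'rice', 'bear'] (min_width=14, slack=5)
Line 7: ['curtain', 'paper', 'code'] (min_width=18, slack=1)
Line 8: ['pharmacy', 'house', 'salt'] (min_width=19, slack=0)
Line 9: ['salt', 'ant'] (min_width=8, slack=11)
Total lines: 9

Answer: 9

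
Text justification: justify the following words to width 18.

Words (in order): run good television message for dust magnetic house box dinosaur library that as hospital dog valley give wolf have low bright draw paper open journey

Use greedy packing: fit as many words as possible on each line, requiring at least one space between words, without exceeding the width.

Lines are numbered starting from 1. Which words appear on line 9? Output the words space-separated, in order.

Answer: draw paper open

Derivation:
Line 1: ['run', 'good'] (min_width=8, slack=10)
Line 2: ['television', 'message'] (min_width=18, slack=0)
Line 3: ['for', 'dust', 'magnetic'] (min_width=17, slack=1)
Line 4: ['house', 'box', 'dinosaur'] (min_width=18, slack=0)
Line 5: ['library', 'that', 'as'] (min_width=15, slack=3)
Line 6: ['hospital', 'dog'] (min_width=12, slack=6)
Line 7: ['valley', 'give', 'wolf'] (min_width=16, slack=2)
Line 8: ['have', 'low', 'bright'] (min_width=15, slack=3)
Line 9: ['draw', 'paper', 'open'] (min_width=15, slack=3)
Line 10: ['journey'] (min_width=7, slack=11)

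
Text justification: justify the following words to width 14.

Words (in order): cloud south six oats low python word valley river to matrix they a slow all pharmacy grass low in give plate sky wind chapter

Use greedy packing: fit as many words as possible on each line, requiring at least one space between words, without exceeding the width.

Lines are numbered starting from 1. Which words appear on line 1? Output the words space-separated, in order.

Line 1: ['cloud', 'south'] (min_width=11, slack=3)
Line 2: ['six', 'oats', 'low'] (min_width=12, slack=2)
Line 3: ['python', 'word'] (min_width=11, slack=3)
Line 4: ['valley', 'river'] (min_width=12, slack=2)
Line 5: ['to', 'matrix', 'they'] (min_width=14, slack=0)
Line 6: ['a', 'slow', 'all'] (min_width=10, slack=4)
Line 7: ['pharmacy', 'grass'] (min_width=14, slack=0)
Line 8: ['low', 'in', 'give'] (min_width=11, slack=3)
Line 9: ['plate', 'sky', 'wind'] (min_width=14, slack=0)
Line 10: ['chapter'] (min_width=7, slack=7)

Answer: cloud south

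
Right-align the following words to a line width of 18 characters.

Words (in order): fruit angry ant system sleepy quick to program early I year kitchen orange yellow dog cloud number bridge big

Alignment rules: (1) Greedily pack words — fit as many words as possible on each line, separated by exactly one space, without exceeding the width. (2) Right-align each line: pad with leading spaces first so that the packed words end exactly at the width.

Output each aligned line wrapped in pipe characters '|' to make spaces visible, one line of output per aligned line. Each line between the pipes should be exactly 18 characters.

Line 1: ['fruit', 'angry', 'ant'] (min_width=15, slack=3)
Line 2: ['system', 'sleepy'] (min_width=13, slack=5)
Line 3: ['quick', 'to', 'program'] (min_width=16, slack=2)
Line 4: ['early', 'I', 'year'] (min_width=12, slack=6)
Line 5: ['kitchen', 'orange'] (min_width=14, slack=4)
Line 6: ['yellow', 'dog', 'cloud'] (min_width=16, slack=2)
Line 7: ['number', 'bridge', 'big'] (min_width=17, slack=1)

Answer: |   fruit angry ant|
|     system sleepy|
|  quick to program|
|      early I year|
|    kitchen orange|
|  yellow dog cloud|
| number bridge big|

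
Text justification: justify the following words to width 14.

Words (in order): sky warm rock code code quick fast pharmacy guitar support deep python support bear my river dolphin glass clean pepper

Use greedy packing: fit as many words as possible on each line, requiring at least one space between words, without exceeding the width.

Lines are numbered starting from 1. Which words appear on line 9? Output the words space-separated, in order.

Answer: dolphin glass

Derivation:
Line 1: ['sky', 'warm', 'rock'] (min_width=13, slack=1)
Line 2: ['code', 'code'] (min_width=9, slack=5)
Line 3: ['quick', 'fast'] (min_width=10, slack=4)
Line 4: ['pharmacy'] (min_width=8, slack=6)
Line 5: ['guitar', 'support'] (min_width=14, slack=0)
Line 6: ['deep', 'python'] (min_width=11, slack=3)
Line 7: ['support', 'bear'] (min_width=12, slack=2)
Line 8: ['my', 'river'] (min_width=8, slack=6)
Line 9: ['dolphin', 'glass'] (min_width=13, slack=1)
Line 10: ['clean', 'pepper'] (min_width=12, slack=2)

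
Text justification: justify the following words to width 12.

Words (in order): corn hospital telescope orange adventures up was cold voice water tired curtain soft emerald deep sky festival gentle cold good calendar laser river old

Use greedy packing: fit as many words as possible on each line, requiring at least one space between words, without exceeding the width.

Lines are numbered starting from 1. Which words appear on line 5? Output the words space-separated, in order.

Answer: adventures

Derivation:
Line 1: ['corn'] (min_width=4, slack=8)
Line 2: ['hospital'] (min_width=8, slack=4)
Line 3: ['telescope'] (min_width=9, slack=3)
Line 4: ['orange'] (min_width=6, slack=6)
Line 5: ['adventures'] (min_width=10, slack=2)
Line 6: ['up', 'was', 'cold'] (min_width=11, slack=1)
Line 7: ['voice', 'water'] (min_width=11, slack=1)
Line 8: ['tired'] (min_width=5, slack=7)
Line 9: ['curtain', 'soft'] (min_width=12, slack=0)
Line 10: ['emerald', 'deep'] (min_width=12, slack=0)
Line 11: ['sky', 'festival'] (min_width=12, slack=0)
Line 12: ['gentle', 'cold'] (min_width=11, slack=1)
Line 13: ['good'] (min_width=4, slack=8)
Line 14: ['calendar'] (min_width=8, slack=4)
Line 15: ['laser', 'river'] (min_width=11, slack=1)
Line 16: ['old'] (min_width=3, slack=9)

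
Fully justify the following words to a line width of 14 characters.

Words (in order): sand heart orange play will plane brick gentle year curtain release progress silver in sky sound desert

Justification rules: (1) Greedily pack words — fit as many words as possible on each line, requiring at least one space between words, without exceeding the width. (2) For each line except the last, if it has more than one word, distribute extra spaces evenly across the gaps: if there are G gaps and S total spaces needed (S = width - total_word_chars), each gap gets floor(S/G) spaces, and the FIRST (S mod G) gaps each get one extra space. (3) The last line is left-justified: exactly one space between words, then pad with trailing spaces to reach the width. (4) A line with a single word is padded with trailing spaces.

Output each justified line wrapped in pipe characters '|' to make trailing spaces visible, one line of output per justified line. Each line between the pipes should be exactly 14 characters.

Answer: |sand     heart|
|orange    play|
|will     plane|
|brick   gentle|
|year   curtain|
|release       |
|progress      |
|silver  in sky|
|sound desert  |

Derivation:
Line 1: ['sand', 'heart'] (min_width=10, slack=4)
Line 2: ['orange', 'play'] (min_width=11, slack=3)
Line 3: ['will', 'plane'] (min_width=10, slack=4)
Line 4: ['brick', 'gentle'] (min_width=12, slack=2)
Line 5: ['year', 'curtain'] (min_width=12, slack=2)
Line 6: ['release'] (min_width=7, slack=7)
Line 7: ['progress'] (min_width=8, slack=6)
Line 8: ['silver', 'in', 'sky'] (min_width=13, slack=1)
Line 9: ['sound', 'desert'] (min_width=12, slack=2)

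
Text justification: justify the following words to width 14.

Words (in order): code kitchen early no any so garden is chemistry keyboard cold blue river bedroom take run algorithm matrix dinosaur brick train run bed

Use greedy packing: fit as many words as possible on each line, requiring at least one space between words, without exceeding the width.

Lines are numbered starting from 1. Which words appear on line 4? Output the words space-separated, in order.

Line 1: ['code', 'kitchen'] (min_width=12, slack=2)
Line 2: ['early', 'no', 'any'] (min_width=12, slack=2)
Line 3: ['so', 'garden', 'is'] (min_width=12, slack=2)
Line 4: ['chemistry'] (min_width=9, slack=5)
Line 5: ['keyboard', 'cold'] (min_width=13, slack=1)
Line 6: ['blue', 'river'] (min_width=10, slack=4)
Line 7: ['bedroom', 'take'] (min_width=12, slack=2)
Line 8: ['run', 'algorithm'] (min_width=13, slack=1)
Line 9: ['matrix'] (min_width=6, slack=8)
Line 10: ['dinosaur', 'brick'] (min_width=14, slack=0)
Line 11: ['train', 'run', 'bed'] (min_width=13, slack=1)

Answer: chemistry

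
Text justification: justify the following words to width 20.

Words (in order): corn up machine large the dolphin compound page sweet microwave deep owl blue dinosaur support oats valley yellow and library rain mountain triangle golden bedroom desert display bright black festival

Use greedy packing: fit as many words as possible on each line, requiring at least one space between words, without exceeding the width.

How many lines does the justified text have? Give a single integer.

Line 1: ['corn', 'up', 'machine'] (min_width=15, slack=5)
Line 2: ['large', 'the', 'dolphin'] (min_width=17, slack=3)
Line 3: ['compound', 'page', 'sweet'] (min_width=19, slack=1)
Line 4: ['microwave', 'deep', 'owl'] (min_width=18, slack=2)
Line 5: ['blue', 'dinosaur'] (min_width=13, slack=7)
Line 6: ['support', 'oats', 'valley'] (min_width=19, slack=1)
Line 7: ['yellow', 'and', 'library'] (min_width=18, slack=2)
Line 8: ['rain', 'mountain'] (min_width=13, slack=7)
Line 9: ['triangle', 'golden'] (min_width=15, slack=5)
Line 10: ['bedroom', 'desert'] (min_width=14, slack=6)
Line 11: ['display', 'bright', 'black'] (min_width=20, slack=0)
Line 12: ['festival'] (min_width=8, slack=12)
Total lines: 12

Answer: 12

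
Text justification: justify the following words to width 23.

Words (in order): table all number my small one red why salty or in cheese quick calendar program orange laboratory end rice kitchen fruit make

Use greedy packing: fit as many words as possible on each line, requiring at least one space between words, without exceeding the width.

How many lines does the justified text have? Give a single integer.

Line 1: ['table', 'all', 'number', 'my'] (min_width=19, slack=4)
Line 2: ['small', 'one', 'red', 'why', 'salty'] (min_width=23, slack=0)
Line 3: ['or', 'in', 'cheese', 'quick'] (min_width=18, slack=5)
Line 4: ['calendar', 'program', 'orange'] (min_width=23, slack=0)
Line 5: ['laboratory', 'end', 'rice'] (min_width=19, slack=4)
Line 6: ['kitchen', 'fruit', 'make'] (min_width=18, slack=5)
Total lines: 6

Answer: 6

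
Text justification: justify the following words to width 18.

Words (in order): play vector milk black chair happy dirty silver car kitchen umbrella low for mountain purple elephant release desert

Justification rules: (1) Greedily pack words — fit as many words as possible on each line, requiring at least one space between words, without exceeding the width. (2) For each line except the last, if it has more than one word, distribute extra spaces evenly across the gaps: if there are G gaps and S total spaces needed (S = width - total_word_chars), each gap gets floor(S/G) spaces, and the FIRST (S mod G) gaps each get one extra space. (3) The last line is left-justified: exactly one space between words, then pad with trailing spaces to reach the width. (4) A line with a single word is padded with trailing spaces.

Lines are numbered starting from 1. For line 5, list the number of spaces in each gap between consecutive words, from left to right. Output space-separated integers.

Answer: 2 2

Derivation:
Line 1: ['play', 'vector', 'milk'] (min_width=16, slack=2)
Line 2: ['black', 'chair', 'happy'] (min_width=17, slack=1)
Line 3: ['dirty', 'silver', 'car'] (min_width=16, slack=2)
Line 4: ['kitchen', 'umbrella'] (min_width=16, slack=2)
Line 5: ['low', 'for', 'mountain'] (min_width=16, slack=2)
Line 6: ['purple', 'elephant'] (min_width=15, slack=3)
Line 7: ['release', 'desert'] (min_width=14, slack=4)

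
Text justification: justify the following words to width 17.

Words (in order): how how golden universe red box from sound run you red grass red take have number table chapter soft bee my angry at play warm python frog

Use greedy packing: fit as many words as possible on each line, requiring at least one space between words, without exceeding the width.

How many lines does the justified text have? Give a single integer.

Answer: 9

Derivation:
Line 1: ['how', 'how', 'golden'] (min_width=14, slack=3)
Line 2: ['universe', 'red', 'box'] (min_width=16, slack=1)
Line 3: ['from', 'sound', 'run'] (min_width=14, slack=3)
Line 4: ['you', 'red', 'grass', 'red'] (min_width=17, slack=0)
Line 5: ['take', 'have', 'number'] (min_width=16, slack=1)
Line 6: ['table', 'chapter'] (min_width=13, slack=4)
Line 7: ['soft', 'bee', 'my', 'angry'] (min_width=17, slack=0)
Line 8: ['at', 'play', 'warm'] (min_width=12, slack=5)
Line 9: ['python', 'frog'] (min_width=11, slack=6)
Total lines: 9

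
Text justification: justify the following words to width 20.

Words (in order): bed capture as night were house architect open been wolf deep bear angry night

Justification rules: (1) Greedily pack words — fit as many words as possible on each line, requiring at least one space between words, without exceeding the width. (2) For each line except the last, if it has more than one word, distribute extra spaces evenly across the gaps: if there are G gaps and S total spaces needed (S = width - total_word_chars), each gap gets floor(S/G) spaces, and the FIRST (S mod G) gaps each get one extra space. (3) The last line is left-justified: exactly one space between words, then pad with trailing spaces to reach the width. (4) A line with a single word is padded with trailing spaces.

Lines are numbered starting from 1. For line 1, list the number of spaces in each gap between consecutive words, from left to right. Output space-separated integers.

Answer: 1 1 1

Derivation:
Line 1: ['bed', 'capture', 'as', 'night'] (min_width=20, slack=0)
Line 2: ['were', 'house', 'architect'] (min_width=20, slack=0)
Line 3: ['open', 'been', 'wolf', 'deep'] (min_width=19, slack=1)
Line 4: ['bear', 'angry', 'night'] (min_width=16, slack=4)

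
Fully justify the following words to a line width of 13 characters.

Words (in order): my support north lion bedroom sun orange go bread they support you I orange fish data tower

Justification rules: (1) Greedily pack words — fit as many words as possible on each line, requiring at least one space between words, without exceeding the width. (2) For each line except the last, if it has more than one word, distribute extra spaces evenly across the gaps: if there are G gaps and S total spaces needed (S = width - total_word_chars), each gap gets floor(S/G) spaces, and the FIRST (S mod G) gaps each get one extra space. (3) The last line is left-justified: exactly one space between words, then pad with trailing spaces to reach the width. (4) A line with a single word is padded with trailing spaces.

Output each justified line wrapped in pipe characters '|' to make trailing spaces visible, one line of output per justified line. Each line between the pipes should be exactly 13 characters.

Answer: |my    support|
|north    lion|
|bedroom   sun|
|orange     go|
|bread    they|
|support you I|
|orange   fish|
|data tower   |

Derivation:
Line 1: ['my', 'support'] (min_width=10, slack=3)
Line 2: ['north', 'lion'] (min_width=10, slack=3)
Line 3: ['bedroom', 'sun'] (min_width=11, slack=2)
Line 4: ['orange', 'go'] (min_width=9, slack=4)
Line 5: ['bread', 'they'] (min_width=10, slack=3)
Line 6: ['support', 'you', 'I'] (min_width=13, slack=0)
Line 7: ['orange', 'fish'] (min_width=11, slack=2)
Line 8: ['data', 'tower'] (min_width=10, slack=3)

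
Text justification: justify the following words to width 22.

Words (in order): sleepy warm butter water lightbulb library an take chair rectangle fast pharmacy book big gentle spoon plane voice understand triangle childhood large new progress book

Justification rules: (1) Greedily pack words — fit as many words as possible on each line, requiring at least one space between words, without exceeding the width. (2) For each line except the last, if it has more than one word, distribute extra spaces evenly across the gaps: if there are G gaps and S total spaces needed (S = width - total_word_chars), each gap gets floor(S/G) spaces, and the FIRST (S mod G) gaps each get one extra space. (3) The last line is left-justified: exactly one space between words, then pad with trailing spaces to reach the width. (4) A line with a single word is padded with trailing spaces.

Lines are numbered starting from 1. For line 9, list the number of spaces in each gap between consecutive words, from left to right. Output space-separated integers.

Line 1: ['sleepy', 'warm', 'butter'] (min_width=18, slack=4)
Line 2: ['water', 'lightbulb'] (min_width=15, slack=7)
Line 3: ['library', 'an', 'take', 'chair'] (min_width=21, slack=1)
Line 4: ['rectangle', 'fast'] (min_width=14, slack=8)
Line 5: ['pharmacy', 'book', 'big'] (min_width=17, slack=5)
Line 6: ['gentle', 'spoon', 'plane'] (min_width=18, slack=4)
Line 7: ['voice', 'understand'] (min_width=16, slack=6)
Line 8: ['triangle', 'childhood'] (min_width=18, slack=4)
Line 9: ['large', 'new', 'progress'] (min_width=18, slack=4)
Line 10: ['book'] (min_width=4, slack=18)

Answer: 3 3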